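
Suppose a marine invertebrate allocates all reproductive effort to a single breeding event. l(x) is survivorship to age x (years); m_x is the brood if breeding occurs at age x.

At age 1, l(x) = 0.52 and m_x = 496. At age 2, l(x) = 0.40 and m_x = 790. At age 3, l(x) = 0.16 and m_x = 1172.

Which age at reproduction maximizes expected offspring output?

2

Expected offspring if breeding at age x = l(x) × m_x:
  age 1: 0.52 × 496 = 257.920
  age 2: 0.40 × 790 = 316.000
  age 3: 0.16 × 1172 = 187.520
Maximum at age 2 (316.000).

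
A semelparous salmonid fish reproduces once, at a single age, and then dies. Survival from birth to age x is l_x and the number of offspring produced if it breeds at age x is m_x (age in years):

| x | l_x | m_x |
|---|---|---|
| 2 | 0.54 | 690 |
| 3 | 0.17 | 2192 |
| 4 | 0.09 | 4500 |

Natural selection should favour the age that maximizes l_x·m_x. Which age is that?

Expected offspring if breeding at age x = l_x × m_x:
  age 2: 0.54 × 690 = 372.600
  age 3: 0.17 × 2192 = 372.640
  age 4: 0.09 × 4500 = 405.000
Maximum at age 4 (405.000).

4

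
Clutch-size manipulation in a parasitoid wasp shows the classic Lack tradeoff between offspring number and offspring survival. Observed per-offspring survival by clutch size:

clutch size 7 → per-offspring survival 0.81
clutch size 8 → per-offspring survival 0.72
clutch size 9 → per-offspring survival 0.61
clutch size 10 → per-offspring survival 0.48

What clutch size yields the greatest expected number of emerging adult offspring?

Expected emerging adult offspring = c × s(c):
  c=7: 7 × 0.81 = 5.670
  c=8: 8 × 0.72 = 5.760
  c=9: 9 × 0.61 = 5.490
  c=10: 10 × 0.48 = 4.800
Maximum at c = 8 (5.760 emerging adult offspring).

8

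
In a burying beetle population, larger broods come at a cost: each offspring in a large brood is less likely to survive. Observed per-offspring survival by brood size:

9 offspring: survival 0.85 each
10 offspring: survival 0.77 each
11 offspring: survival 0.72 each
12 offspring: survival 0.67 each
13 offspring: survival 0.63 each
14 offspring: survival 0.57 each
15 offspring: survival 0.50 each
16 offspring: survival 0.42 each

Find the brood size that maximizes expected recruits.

Expected recruits = c × s(c):
  c=9: 9 × 0.85 = 7.650
  c=10: 10 × 0.77 = 7.700
  c=11: 11 × 0.72 = 7.920
  c=12: 12 × 0.67 = 8.040
  c=13: 13 × 0.63 = 8.190
  c=14: 14 × 0.57 = 7.980
  c=15: 15 × 0.50 = 7.500
  c=16: 16 × 0.42 = 6.720
Maximum at c = 13 (8.190 recruits).

13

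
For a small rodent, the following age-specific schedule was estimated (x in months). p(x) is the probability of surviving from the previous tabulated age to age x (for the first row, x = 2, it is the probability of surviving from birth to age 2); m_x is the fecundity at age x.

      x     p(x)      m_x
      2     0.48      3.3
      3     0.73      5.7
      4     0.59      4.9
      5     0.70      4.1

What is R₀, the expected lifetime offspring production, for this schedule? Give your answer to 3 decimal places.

5.188

Survivorship from birth: l_x = p_2·p_3·…·p_x.
  l_2 = 0.48000
  l_3 = 0.35040
  l_4 = 0.20674
  l_5 = 0.14472
R₀ = Σ l_x m_x:
  age 2: 0.48000 × 3.3 = 1.5840
  age 3: 0.35040 × 5.7 = 1.9973
  age 4: 0.20674 × 4.9 = 1.0130
  age 5: 0.14472 × 4.1 = 0.5934
R₀ = 1.5840 + 1.9973 + 1.0130 + 0.5934 = 5.1877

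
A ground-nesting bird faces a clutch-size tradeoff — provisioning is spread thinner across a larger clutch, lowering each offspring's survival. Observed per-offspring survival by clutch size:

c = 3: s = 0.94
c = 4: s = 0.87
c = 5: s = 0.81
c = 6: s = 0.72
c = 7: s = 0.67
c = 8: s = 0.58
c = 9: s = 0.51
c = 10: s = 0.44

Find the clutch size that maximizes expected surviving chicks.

7

Expected surviving chicks = c × s(c):
  c=3: 3 × 0.94 = 2.820
  c=4: 4 × 0.87 = 3.480
  c=5: 5 × 0.81 = 4.050
  c=6: 6 × 0.72 = 4.320
  c=7: 7 × 0.67 = 4.690
  c=8: 8 × 0.58 = 4.640
  c=9: 9 × 0.51 = 4.590
  c=10: 10 × 0.44 = 4.400
Maximum at c = 7 (4.690 surviving chicks).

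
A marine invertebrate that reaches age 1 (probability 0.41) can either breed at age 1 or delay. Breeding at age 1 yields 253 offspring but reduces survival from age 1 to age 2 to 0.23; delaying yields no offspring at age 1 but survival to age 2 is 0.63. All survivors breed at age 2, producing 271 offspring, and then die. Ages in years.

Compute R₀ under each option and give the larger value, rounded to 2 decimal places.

breed at age 1: R₀ = 0.41 × (253 + 0.23 × 271) = 0.41 × 315.3300 = 129.2853
delay to age 2: R₀ = 0.41 × (0.63 × 271) = 0.41 × 170.7300 = 69.9993
Higher: breed at age 1 (129.2853).

129.29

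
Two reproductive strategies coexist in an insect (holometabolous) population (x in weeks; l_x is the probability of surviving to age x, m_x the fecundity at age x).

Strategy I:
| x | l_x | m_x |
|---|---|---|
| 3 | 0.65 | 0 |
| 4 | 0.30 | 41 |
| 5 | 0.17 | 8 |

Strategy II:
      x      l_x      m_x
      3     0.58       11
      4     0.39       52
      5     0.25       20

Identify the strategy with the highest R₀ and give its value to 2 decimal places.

31.66

Strategy I: R₀ = 0.65×0 + 0.30×41 + 0.17×8 = 13.6600
Strategy II: R₀ = 0.58×11 + 0.39×52 + 0.25×20 = 31.6600
Highest R₀: strategy II with 31.6600.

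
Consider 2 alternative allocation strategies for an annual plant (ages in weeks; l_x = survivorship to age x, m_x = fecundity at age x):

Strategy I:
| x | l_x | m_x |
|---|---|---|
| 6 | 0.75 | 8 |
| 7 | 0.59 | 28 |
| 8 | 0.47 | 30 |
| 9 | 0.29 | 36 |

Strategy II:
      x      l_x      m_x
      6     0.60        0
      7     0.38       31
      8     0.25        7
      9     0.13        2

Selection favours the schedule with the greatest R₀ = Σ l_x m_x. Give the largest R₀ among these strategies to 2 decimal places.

47.06

Strategy I: R₀ = 0.75×8 + 0.59×28 + 0.47×30 + 0.29×36 = 47.0600
Strategy II: R₀ = 0.60×0 + 0.38×31 + 0.25×7 + 0.13×2 = 13.7900
Highest R₀: strategy I with 47.0600.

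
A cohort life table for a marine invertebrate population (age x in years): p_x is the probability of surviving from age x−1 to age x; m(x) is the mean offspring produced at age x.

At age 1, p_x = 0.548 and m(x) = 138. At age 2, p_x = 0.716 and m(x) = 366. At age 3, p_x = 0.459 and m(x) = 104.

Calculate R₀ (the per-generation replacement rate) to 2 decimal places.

Survivorship from birth: l_x = p_1·p_2·…·p_x.
  l_1 = 0.54800
  l_2 = 0.39237
  l_3 = 0.18010
R₀ = Σ l_x m(x):
  age 1: 0.54800 × 138 = 75.6240
  age 2: 0.39237 × 366 = 143.6074
  age 3: 0.18010 × 104 = 18.7304
R₀ = 75.6240 + 143.6074 + 18.7304 = 237.9618

237.96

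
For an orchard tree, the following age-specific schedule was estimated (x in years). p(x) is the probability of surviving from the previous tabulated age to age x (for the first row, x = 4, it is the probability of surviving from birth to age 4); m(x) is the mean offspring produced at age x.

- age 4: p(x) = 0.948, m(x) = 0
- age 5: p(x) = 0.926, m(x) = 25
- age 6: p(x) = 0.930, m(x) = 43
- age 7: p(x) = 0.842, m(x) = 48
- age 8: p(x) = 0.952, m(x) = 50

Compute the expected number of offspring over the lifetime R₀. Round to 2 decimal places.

122.77

Survivorship from birth: l_x = p_4·p_5·…·p_x.
  l_4 = 0.94800
  l_5 = 0.87785
  l_6 = 0.81640
  l_7 = 0.68741
  l_8 = 0.65441
R₀ = Σ l_x m(x):
  age 4: 0.94800 × 0 = 0.0000
  age 5: 0.87785 × 25 = 21.9462
  age 6: 0.81640 × 43 = 35.1052
  age 7: 0.68741 × 48 = 32.9957
  age 8: 0.65441 × 50 = 32.7205
R₀ = 0.0000 + 21.9462 + 35.1052 + 32.9957 + 32.7205 = 122.7676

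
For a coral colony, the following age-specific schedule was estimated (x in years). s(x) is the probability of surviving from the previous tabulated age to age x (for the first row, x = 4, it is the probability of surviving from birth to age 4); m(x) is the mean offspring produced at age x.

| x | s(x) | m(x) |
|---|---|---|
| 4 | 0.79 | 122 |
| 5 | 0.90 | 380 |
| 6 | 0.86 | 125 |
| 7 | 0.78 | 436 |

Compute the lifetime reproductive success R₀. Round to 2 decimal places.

Survivorship from birth: l_x = s_4·s_5·…·s_x.
  l_4 = 0.79000
  l_5 = 0.71100
  l_6 = 0.61146
  l_7 = 0.47694
R₀ = Σ l_x m(x):
  age 4: 0.79000 × 122 = 96.3800
  age 5: 0.71100 × 380 = 270.1800
  age 6: 0.61146 × 125 = 76.4325
  age 7: 0.47694 × 436 = 207.9458
R₀ = 96.3800 + 270.1800 + 76.4325 + 207.9458 = 650.9383

650.94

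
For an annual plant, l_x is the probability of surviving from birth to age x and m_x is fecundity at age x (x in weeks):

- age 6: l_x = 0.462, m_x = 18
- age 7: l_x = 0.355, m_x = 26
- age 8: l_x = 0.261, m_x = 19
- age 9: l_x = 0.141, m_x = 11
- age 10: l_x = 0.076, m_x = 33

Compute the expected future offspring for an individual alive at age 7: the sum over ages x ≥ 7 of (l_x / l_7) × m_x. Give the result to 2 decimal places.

l_7 = 0.355. Conditional survival from age 7 to x is l_x / l_7.
  x=7: (0.355/0.355) × 26 = 26.0000
  x=8: (0.261/0.355) × 19 = 13.9690
  x=9: (0.141/0.355) × 11 = 4.3690
  x=10: (0.076/0.355) × 33 = 7.0648
Sum = 26.0000 + 13.9690 + 4.3690 + 7.0648 = 51.4028

51.40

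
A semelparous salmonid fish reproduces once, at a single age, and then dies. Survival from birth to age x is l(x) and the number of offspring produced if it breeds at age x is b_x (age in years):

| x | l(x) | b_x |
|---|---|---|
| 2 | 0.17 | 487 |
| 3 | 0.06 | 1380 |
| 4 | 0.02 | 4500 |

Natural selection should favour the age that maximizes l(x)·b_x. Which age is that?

4

Expected offspring if breeding at age x = l(x) × b_x:
  age 2: 0.17 × 487 = 82.790
  age 3: 0.06 × 1380 = 82.800
  age 4: 0.02 × 4500 = 90.000
Maximum at age 4 (90.000).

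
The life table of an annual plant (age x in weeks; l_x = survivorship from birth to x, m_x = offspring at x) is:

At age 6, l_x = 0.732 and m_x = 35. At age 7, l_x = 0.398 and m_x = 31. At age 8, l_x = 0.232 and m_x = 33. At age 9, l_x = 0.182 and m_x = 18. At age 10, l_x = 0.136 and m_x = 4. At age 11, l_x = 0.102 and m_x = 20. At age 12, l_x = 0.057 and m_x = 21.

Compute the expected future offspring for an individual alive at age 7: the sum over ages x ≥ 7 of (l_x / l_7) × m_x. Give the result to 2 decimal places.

l_7 = 0.398. Conditional survival from age 7 to x is l_x / l_7.
  x=7: (0.398/0.398) × 31 = 31.0000
  x=8: (0.232/0.398) × 33 = 19.2362
  x=9: (0.182/0.398) × 18 = 8.2312
  x=10: (0.136/0.398) × 4 = 1.3668
  x=11: (0.102/0.398) × 20 = 5.1256
  x=12: (0.057/0.398) × 21 = 3.0075
Sum = 31.0000 + 19.2362 + 8.2312 + 1.3668 + 5.1256 + 3.0075 = 67.9673

67.97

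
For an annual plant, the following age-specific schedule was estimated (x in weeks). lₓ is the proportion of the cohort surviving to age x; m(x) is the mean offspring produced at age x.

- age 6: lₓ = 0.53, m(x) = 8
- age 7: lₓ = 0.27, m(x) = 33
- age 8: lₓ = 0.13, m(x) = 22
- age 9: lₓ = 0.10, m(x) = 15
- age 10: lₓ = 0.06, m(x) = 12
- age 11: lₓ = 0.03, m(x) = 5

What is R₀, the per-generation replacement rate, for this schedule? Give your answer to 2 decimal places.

18.38

R₀ = Σ lₓ m(x):
  age 6: 0.53 × 8 = 4.2400
  age 7: 0.27 × 33 = 8.9100
  age 8: 0.13 × 22 = 2.8600
  age 9: 0.10 × 15 = 1.5000
  age 10: 0.06 × 12 = 0.7200
  age 11: 0.03 × 5 = 0.1500
R₀ = 4.2400 + 8.9100 + 2.8600 + 1.5000 + 0.7200 + 0.1500 = 18.3800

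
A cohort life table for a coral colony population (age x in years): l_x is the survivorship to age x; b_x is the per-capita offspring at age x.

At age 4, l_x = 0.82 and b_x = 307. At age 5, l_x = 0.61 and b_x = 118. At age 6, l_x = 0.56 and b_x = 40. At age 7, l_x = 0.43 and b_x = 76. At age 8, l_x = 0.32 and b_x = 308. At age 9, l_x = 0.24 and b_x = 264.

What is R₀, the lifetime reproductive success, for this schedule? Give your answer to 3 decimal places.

R₀ = Σ l_x b_x:
  age 4: 0.82 × 307 = 251.7400
  age 5: 0.61 × 118 = 71.9800
  age 6: 0.56 × 40 = 22.4000
  age 7: 0.43 × 76 = 32.6800
  age 8: 0.32 × 308 = 98.5600
  age 9: 0.24 × 264 = 63.3600
R₀ = 251.7400 + 71.9800 + 22.4000 + 32.6800 + 98.5600 + 63.3600 = 540.7200

540.720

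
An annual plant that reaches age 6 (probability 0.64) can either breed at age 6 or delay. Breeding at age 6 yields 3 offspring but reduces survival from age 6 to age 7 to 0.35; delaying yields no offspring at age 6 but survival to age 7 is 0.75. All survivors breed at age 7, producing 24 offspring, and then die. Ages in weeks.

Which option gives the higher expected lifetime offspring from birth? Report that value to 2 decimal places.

breed at age 6: R₀ = 0.64 × (3 + 0.35 × 24) = 0.64 × 11.4000 = 7.2960
delay to age 7: R₀ = 0.64 × (0.75 × 24) = 0.64 × 18.0000 = 11.5200
Higher: delay to age 7 (11.5200).

11.52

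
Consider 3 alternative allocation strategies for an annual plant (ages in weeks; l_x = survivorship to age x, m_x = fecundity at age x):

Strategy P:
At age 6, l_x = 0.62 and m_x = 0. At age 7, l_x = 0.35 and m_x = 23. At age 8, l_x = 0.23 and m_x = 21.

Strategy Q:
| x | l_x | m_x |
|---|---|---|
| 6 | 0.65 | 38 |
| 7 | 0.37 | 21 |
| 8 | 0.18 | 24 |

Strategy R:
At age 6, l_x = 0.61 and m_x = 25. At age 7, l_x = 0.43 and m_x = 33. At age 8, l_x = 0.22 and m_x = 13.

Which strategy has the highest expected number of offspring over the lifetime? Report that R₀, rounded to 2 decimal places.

Strategy P: R₀ = 0.62×0 + 0.35×23 + 0.23×21 = 12.8800
Strategy Q: R₀ = 0.65×38 + 0.37×21 + 0.18×24 = 36.7900
Strategy R: R₀ = 0.61×25 + 0.43×33 + 0.22×13 = 32.3000
Highest R₀: strategy Q with 36.7900.

36.79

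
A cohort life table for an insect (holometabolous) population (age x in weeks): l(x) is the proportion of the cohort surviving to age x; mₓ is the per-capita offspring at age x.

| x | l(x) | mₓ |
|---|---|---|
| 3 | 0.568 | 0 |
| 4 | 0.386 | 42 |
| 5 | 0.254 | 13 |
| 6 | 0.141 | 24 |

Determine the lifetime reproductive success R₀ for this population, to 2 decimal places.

R₀ = Σ l(x) mₓ:
  age 3: 0.568 × 0 = 0.0000
  age 4: 0.386 × 42 = 16.2120
  age 5: 0.254 × 13 = 3.3020
  age 6: 0.141 × 24 = 3.3840
R₀ = 0.0000 + 16.2120 + 3.3020 + 3.3840 = 22.8980

22.90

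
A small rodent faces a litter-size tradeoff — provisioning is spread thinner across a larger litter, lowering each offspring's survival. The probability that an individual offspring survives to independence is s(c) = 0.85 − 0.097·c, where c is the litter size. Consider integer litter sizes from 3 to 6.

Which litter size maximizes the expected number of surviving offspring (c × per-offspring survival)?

4

Expected surviving offspring = c × s(c):
  c=3: 3 × 0.559 = 1.677
  c=4: 4 × 0.462 = 1.848
  c=5: 5 × 0.365 = 1.825
  c=6: 6 × 0.268 = 1.608
Maximum at c = 4 (1.848 surviving offspring).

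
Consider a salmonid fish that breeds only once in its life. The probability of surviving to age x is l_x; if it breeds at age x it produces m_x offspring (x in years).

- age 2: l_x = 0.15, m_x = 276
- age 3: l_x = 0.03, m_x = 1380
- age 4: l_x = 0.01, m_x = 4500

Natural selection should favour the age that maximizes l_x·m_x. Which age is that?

4

Expected offspring if breeding at age x = l_x × m_x:
  age 2: 0.15 × 276 = 41.400
  age 3: 0.03 × 1380 = 41.400
  age 4: 0.01 × 4500 = 45.000
Maximum at age 4 (45.000).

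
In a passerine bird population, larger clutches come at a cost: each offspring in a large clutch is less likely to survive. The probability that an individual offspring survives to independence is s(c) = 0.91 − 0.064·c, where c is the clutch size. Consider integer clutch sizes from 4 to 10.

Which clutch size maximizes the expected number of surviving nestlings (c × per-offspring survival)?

Expected surviving nestlings = c × s(c):
  c=4: 4 × 0.654 = 2.616
  c=5: 5 × 0.590 = 2.950
  c=6: 6 × 0.526 = 3.156
  c=7: 7 × 0.462 = 3.234
  c=8: 8 × 0.398 = 3.184
  c=9: 9 × 0.334 = 3.006
  c=10: 10 × 0.270 = 2.700
Maximum at c = 7 (3.234 surviving nestlings).

7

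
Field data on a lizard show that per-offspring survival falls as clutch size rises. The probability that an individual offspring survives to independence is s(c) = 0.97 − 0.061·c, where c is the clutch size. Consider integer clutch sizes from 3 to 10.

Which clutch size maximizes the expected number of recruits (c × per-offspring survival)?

8

Expected recruits = c × s(c):
  c=3: 3 × 0.787 = 2.361
  c=4: 4 × 0.726 = 2.904
  c=5: 5 × 0.665 = 3.325
  c=6: 6 × 0.604 = 3.624
  c=7: 7 × 0.543 = 3.801
  c=8: 8 × 0.482 = 3.856
  c=9: 9 × 0.421 = 3.789
  c=10: 10 × 0.360 = 3.600
Maximum at c = 8 (3.856 recruits).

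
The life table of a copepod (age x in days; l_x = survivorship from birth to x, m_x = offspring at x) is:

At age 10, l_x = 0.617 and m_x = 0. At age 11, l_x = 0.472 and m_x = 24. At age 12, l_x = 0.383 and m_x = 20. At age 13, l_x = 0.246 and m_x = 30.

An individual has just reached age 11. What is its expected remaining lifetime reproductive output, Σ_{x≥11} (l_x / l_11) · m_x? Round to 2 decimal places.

l_11 = 0.472. Conditional survival from age 11 to x is l_x / l_11.
  x=11: (0.472/0.472) × 24 = 24.0000
  x=12: (0.383/0.472) × 20 = 16.2288
  x=13: (0.246/0.472) × 30 = 15.6356
Sum = 24.0000 + 16.2288 + 15.6356 = 55.8644

55.86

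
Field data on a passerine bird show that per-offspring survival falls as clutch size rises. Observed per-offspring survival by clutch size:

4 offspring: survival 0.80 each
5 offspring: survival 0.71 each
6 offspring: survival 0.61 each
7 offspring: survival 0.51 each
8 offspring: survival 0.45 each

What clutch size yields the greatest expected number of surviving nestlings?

Expected surviving nestlings = c × s(c):
  c=4: 4 × 0.80 = 3.200
  c=5: 5 × 0.71 = 3.550
  c=6: 6 × 0.61 = 3.660
  c=7: 7 × 0.51 = 3.570
  c=8: 8 × 0.45 = 3.600
Maximum at c = 6 (3.660 surviving nestlings).

6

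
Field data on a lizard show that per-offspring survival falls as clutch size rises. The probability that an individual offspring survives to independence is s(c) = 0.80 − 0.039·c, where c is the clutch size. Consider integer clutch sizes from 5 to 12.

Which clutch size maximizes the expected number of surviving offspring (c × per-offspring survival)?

Expected surviving offspring = c × s(c):
  c=5: 5 × 0.605 = 3.025
  c=6: 6 × 0.566 = 3.396
  c=7: 7 × 0.527 = 3.689
  c=8: 8 × 0.488 = 3.904
  c=9: 9 × 0.449 = 4.041
  c=10: 10 × 0.410 = 4.100
  c=11: 11 × 0.371 = 4.081
  c=12: 12 × 0.332 = 3.984
Maximum at c = 10 (4.100 surviving offspring).

10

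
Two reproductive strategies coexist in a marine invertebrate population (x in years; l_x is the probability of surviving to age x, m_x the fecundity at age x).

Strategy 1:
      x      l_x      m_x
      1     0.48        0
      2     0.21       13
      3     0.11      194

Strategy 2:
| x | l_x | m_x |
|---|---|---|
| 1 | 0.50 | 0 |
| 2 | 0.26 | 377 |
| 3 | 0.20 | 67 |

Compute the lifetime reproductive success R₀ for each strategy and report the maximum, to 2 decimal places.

Strategy 1: R₀ = 0.48×0 + 0.21×13 + 0.11×194 = 24.0700
Strategy 2: R₀ = 0.50×0 + 0.26×377 + 0.20×67 = 111.4200
Highest R₀: strategy 2 with 111.4200.

111.42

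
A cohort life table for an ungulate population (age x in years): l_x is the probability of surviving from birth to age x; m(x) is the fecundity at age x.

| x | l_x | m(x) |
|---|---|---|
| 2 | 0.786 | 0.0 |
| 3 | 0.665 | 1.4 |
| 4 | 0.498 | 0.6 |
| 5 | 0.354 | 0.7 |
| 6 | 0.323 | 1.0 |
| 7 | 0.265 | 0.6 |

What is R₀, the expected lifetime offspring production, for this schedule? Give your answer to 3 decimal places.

1.960

R₀ = Σ l_x m(x):
  age 2: 0.786 × 0.0 = 0.0000
  age 3: 0.665 × 1.4 = 0.9310
  age 4: 0.498 × 0.6 = 0.2988
  age 5: 0.354 × 0.7 = 0.2478
  age 6: 0.323 × 1.0 = 0.3230
  age 7: 0.265 × 0.6 = 0.1590
R₀ = 0.0000 + 0.9310 + 0.2988 + 0.2478 + 0.3230 + 0.1590 = 1.9596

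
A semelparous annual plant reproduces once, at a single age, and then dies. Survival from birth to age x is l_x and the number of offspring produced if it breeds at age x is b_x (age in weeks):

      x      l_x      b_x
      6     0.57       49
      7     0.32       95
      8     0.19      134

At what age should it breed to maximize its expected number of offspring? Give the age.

Expected offspring if breeding at age x = l_x × b_x:
  age 6: 0.57 × 49 = 27.930
  age 7: 0.32 × 95 = 30.400
  age 8: 0.19 × 134 = 25.460
Maximum at age 7 (30.400).

7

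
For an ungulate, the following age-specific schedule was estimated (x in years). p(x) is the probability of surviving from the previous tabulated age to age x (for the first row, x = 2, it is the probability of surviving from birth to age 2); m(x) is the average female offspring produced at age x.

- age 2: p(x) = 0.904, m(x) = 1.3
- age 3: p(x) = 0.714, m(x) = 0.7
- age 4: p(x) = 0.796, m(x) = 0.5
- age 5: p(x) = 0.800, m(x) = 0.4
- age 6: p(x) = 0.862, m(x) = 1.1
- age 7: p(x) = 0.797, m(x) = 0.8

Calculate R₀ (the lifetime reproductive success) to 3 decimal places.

2.664

Survivorship from birth: l_x = p_2·p_3·…·p_x.
  l_2 = 0.90400
  l_3 = 0.64546
  l_4 = 0.51378
  l_5 = 0.41103
  l_6 = 0.35430
  l_7 = 0.28238
R₀ = Σ l_x m(x):
  age 2: 0.90400 × 1.3 = 1.1752
  age 3: 0.64546 × 0.7 = 0.4518
  age 4: 0.51378 × 0.5 = 0.2569
  age 5: 0.41103 × 0.4 = 0.1644
  age 6: 0.35430 × 1.1 = 0.3897
  age 7: 0.28238 × 0.8 = 0.2259
R₀ = 1.1752 + 0.4518 + 0.2569 + 0.1644 + 0.3897 + 0.2259 = 2.6640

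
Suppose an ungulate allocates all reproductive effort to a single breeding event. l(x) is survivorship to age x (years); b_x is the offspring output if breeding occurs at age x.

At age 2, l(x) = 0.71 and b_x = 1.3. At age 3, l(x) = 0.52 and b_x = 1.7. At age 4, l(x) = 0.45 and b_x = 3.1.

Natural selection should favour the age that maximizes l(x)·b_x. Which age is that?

4

Expected offspring if breeding at age x = l(x) × b_x:
  age 2: 0.71 × 1.3 = 0.923
  age 3: 0.52 × 1.7 = 0.884
  age 4: 0.45 × 3.1 = 1.395
Maximum at age 4 (1.395).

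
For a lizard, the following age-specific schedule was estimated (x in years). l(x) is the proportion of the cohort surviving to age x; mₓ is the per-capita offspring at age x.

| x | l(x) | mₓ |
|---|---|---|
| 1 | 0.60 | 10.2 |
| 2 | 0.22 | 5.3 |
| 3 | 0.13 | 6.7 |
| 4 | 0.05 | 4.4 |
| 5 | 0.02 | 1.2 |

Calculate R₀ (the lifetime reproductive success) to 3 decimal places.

8.401

R₀ = Σ l(x) mₓ:
  age 1: 0.60 × 10.2 = 6.1200
  age 2: 0.22 × 5.3 = 1.1660
  age 3: 0.13 × 6.7 = 0.8710
  age 4: 0.05 × 4.4 = 0.2200
  age 5: 0.02 × 1.2 = 0.0240
R₀ = 6.1200 + 1.1660 + 0.8710 + 0.2200 + 0.0240 = 8.4010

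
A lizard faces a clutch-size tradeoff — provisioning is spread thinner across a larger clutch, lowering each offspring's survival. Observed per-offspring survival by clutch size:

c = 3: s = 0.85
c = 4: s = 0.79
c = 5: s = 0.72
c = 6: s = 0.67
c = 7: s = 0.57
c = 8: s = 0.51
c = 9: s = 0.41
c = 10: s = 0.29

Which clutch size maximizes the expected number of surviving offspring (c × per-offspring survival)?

Expected surviving offspring = c × s(c):
  c=3: 3 × 0.85 = 2.550
  c=4: 4 × 0.79 = 3.160
  c=5: 5 × 0.72 = 3.600
  c=6: 6 × 0.67 = 4.020
  c=7: 7 × 0.57 = 3.990
  c=8: 8 × 0.51 = 4.080
  c=9: 9 × 0.41 = 3.690
  c=10: 10 × 0.29 = 2.900
Maximum at c = 8 (4.080 surviving offspring).

8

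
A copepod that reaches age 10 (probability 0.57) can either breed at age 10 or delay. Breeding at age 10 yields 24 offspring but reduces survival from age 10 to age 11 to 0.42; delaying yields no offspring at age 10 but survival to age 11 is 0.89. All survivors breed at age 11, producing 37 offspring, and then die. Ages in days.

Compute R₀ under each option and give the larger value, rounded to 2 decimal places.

22.54

breed at age 10: R₀ = 0.57 × (24 + 0.42 × 37) = 0.57 × 39.5400 = 22.5378
delay to age 11: R₀ = 0.57 × (0.89 × 37) = 0.57 × 32.9300 = 18.7701
Higher: breed at age 10 (22.5378).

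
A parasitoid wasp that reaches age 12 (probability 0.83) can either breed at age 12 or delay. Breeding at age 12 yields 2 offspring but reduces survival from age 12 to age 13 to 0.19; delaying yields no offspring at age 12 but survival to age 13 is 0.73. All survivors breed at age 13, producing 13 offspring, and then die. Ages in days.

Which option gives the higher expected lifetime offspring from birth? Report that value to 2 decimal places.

7.88

breed at age 12: R₀ = 0.83 × (2 + 0.19 × 13) = 0.83 × 4.4700 = 3.7101
delay to age 13: R₀ = 0.83 × (0.73 × 13) = 0.83 × 9.4900 = 7.8767
Higher: delay to age 13 (7.8767).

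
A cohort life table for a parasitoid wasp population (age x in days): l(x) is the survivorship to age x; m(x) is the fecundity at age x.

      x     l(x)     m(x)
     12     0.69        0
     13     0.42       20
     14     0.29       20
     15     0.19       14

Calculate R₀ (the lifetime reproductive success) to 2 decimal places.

16.86

R₀ = Σ l(x) m(x):
  age 12: 0.69 × 0 = 0.0000
  age 13: 0.42 × 20 = 8.4000
  age 14: 0.29 × 20 = 5.8000
  age 15: 0.19 × 14 = 2.6600
R₀ = 0.0000 + 8.4000 + 5.8000 + 2.6600 = 16.8600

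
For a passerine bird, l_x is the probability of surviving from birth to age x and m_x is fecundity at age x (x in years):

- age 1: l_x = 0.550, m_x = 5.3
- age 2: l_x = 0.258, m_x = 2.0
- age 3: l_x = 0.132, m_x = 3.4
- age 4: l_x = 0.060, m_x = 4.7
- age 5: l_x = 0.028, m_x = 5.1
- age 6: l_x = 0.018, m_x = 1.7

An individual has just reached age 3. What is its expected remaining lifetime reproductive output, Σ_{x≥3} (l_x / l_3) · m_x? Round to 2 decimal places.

l_3 = 0.132. Conditional survival from age 3 to x is l_x / l_3.
  x=3: (0.132/0.132) × 3.4 = 3.4000
  x=4: (0.060/0.132) × 4.7 = 2.1364
  x=5: (0.028/0.132) × 5.1 = 1.0818
  x=6: (0.018/0.132) × 1.7 = 0.2318
Sum = 3.4000 + 2.1364 + 1.0818 + 0.2318 = 6.8500

6.85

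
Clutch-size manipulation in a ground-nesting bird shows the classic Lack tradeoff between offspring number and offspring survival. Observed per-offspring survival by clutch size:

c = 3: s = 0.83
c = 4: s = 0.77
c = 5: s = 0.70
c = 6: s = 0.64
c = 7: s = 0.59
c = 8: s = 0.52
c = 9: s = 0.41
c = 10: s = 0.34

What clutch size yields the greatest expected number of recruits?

8

Expected recruits = c × s(c):
  c=3: 3 × 0.83 = 2.490
  c=4: 4 × 0.77 = 3.080
  c=5: 5 × 0.70 = 3.500
  c=6: 6 × 0.64 = 3.840
  c=7: 7 × 0.59 = 4.130
  c=8: 8 × 0.52 = 4.160
  c=9: 9 × 0.41 = 3.690
  c=10: 10 × 0.34 = 3.400
Maximum at c = 8 (4.160 recruits).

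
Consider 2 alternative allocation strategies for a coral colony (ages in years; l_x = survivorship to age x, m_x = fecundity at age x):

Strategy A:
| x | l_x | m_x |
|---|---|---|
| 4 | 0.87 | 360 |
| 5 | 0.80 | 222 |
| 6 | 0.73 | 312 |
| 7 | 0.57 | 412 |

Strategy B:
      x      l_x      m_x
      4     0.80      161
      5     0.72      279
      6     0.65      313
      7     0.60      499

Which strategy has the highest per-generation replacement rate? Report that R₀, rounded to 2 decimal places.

Strategy A: R₀ = 0.87×360 + 0.80×222 + 0.73×312 + 0.57×412 = 953.4000
Strategy B: R₀ = 0.80×161 + 0.72×279 + 0.65×313 + 0.60×499 = 832.5300
Highest R₀: strategy A with 953.4000.

953.40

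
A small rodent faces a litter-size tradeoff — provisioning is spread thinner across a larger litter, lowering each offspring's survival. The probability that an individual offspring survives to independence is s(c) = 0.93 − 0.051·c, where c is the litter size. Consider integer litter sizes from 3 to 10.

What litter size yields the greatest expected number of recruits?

Expected recruits = c × s(c):
  c=3: 3 × 0.777 = 2.331
  c=4: 4 × 0.726 = 2.904
  c=5: 5 × 0.675 = 3.375
  c=6: 6 × 0.624 = 3.744
  c=7: 7 × 0.573 = 4.011
  c=8: 8 × 0.522 = 4.176
  c=9: 9 × 0.471 = 4.239
  c=10: 10 × 0.420 = 4.200
Maximum at c = 9 (4.239 recruits).

9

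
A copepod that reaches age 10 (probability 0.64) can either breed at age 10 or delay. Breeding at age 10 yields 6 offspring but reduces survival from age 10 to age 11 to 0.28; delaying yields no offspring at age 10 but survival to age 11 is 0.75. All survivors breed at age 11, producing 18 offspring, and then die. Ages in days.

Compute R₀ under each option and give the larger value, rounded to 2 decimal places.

8.64

breed at age 10: R₀ = 0.64 × (6 + 0.28 × 18) = 0.64 × 11.0400 = 7.0656
delay to age 11: R₀ = 0.64 × (0.75 × 18) = 0.64 × 13.5000 = 8.6400
Higher: delay to age 11 (8.6400).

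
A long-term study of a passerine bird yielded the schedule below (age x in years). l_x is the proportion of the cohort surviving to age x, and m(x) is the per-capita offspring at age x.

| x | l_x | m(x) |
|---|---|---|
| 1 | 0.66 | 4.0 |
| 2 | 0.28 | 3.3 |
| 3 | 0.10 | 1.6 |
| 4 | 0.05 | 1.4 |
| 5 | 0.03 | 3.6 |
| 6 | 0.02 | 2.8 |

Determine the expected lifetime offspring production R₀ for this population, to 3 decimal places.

3.958

R₀ = Σ l_x m(x):
  age 1: 0.66 × 4.0 = 2.6400
  age 2: 0.28 × 3.3 = 0.9240
  age 3: 0.10 × 1.6 = 0.1600
  age 4: 0.05 × 1.4 = 0.0700
  age 5: 0.03 × 3.6 = 0.1080
  age 6: 0.02 × 2.8 = 0.0560
R₀ = 2.6400 + 0.9240 + 0.1600 + 0.0700 + 0.1080 + 0.0560 = 3.9580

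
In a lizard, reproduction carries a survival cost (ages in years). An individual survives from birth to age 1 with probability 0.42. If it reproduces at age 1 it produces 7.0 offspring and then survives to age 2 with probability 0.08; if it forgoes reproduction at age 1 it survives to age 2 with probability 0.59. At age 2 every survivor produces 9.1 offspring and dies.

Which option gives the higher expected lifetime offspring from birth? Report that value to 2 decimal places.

3.25

breed at age 1: R₀ = 0.42 × (7.0 + 0.08 × 9.1) = 0.42 × 7.7280 = 3.2458
delay to age 2: R₀ = 0.42 × (0.59 × 9.1) = 0.42 × 5.3690 = 2.2550
Higher: breed at age 1 (3.2458).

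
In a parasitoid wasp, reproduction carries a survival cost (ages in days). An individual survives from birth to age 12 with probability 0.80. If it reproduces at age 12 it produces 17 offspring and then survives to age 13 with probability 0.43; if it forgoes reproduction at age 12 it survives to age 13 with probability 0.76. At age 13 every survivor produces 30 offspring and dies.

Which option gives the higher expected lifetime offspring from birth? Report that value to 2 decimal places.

23.92

breed at age 12: R₀ = 0.80 × (17 + 0.43 × 30) = 0.80 × 29.9000 = 23.9200
delay to age 13: R₀ = 0.80 × (0.76 × 30) = 0.80 × 22.8000 = 18.2400
Higher: breed at age 12 (23.9200).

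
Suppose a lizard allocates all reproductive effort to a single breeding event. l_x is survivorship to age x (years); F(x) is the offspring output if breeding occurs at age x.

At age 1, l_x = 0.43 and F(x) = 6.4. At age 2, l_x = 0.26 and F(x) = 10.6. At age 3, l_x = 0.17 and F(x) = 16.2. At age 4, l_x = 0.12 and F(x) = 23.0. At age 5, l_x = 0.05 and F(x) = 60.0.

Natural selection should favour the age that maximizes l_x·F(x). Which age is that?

5

Expected offspring if breeding at age x = l_x × F(x):
  age 1: 0.43 × 6.4 = 2.752
  age 2: 0.26 × 10.6 = 2.756
  age 3: 0.17 × 16.2 = 2.754
  age 4: 0.12 × 23.0 = 2.760
  age 5: 0.05 × 60.0 = 3.000
Maximum at age 5 (3.000).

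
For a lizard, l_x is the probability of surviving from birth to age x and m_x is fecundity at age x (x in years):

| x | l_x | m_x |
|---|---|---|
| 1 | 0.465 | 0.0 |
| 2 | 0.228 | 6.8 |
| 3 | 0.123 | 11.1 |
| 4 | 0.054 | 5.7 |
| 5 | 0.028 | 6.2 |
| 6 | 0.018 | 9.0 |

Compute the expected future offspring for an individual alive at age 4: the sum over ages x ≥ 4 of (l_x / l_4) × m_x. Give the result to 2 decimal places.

11.91

l_4 = 0.054. Conditional survival from age 4 to x is l_x / l_4.
  x=4: (0.054/0.054) × 5.7 = 5.7000
  x=5: (0.028/0.054) × 6.2 = 3.2148
  x=6: (0.018/0.054) × 9.0 = 3.0000
Sum = 5.7000 + 3.2148 + 3.0000 = 11.9148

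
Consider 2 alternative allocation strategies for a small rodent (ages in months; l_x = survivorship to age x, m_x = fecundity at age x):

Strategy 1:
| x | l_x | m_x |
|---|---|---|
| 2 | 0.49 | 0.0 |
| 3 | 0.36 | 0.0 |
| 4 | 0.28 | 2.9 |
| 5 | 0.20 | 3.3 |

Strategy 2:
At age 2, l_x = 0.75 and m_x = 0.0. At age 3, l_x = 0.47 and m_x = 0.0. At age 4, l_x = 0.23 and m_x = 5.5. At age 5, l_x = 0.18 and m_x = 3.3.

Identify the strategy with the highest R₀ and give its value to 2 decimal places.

1.86

Strategy 1: R₀ = 0.49×0.0 + 0.36×0.0 + 0.28×2.9 + 0.20×3.3 = 1.4720
Strategy 2: R₀ = 0.75×0.0 + 0.47×0.0 + 0.23×5.5 + 0.18×3.3 = 1.8590
Highest R₀: strategy 2 with 1.8590.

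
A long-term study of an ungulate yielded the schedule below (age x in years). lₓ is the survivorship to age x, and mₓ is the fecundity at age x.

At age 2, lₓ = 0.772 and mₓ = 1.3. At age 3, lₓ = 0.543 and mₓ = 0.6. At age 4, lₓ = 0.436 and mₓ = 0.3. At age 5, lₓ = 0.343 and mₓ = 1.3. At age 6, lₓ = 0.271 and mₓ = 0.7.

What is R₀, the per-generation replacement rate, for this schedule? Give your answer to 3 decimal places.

R₀ = Σ lₓ mₓ:
  age 2: 0.772 × 1.3 = 1.0036
  age 3: 0.543 × 0.6 = 0.3258
  age 4: 0.436 × 0.3 = 0.1308
  age 5: 0.343 × 1.3 = 0.4459
  age 6: 0.271 × 0.7 = 0.1897
R₀ = 1.0036 + 0.3258 + 0.1308 + 0.4459 + 0.1897 = 2.0958

2.096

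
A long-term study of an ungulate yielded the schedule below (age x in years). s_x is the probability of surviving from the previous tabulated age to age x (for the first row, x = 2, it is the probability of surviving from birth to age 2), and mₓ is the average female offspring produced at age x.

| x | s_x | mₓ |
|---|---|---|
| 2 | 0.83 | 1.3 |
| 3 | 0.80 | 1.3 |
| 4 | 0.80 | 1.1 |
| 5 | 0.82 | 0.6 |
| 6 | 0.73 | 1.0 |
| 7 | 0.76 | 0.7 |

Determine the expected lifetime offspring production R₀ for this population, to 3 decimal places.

Survivorship from birth: l_x = s_2·s_3·…·s_x.
  l_2 = 0.83000
  l_3 = 0.66400
  l_4 = 0.53120
  l_5 = 0.43558
  l_6 = 0.31798
  l_7 = 0.24166
R₀ = Σ l_x mₓ:
  age 2: 0.83000 × 1.3 = 1.0790
  age 3: 0.66400 × 1.3 = 0.8632
  age 4: 0.53120 × 1.1 = 0.5843
  age 5: 0.43558 × 0.6 = 0.2613
  age 6: 0.31798 × 1.0 = 0.3180
  age 7: 0.24166 × 0.7 = 0.1692
R₀ = 1.0790 + 0.8632 + 0.5843 + 0.2613 + 0.3180 + 0.1692 = 3.2750

3.275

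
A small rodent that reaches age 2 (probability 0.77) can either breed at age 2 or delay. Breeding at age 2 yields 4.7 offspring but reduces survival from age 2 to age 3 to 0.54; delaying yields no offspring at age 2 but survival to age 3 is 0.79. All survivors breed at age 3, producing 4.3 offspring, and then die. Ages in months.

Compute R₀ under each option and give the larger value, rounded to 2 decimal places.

breed at age 2: R₀ = 0.77 × (4.7 + 0.54 × 4.3) = 0.77 × 7.0220 = 5.4069
delay to age 3: R₀ = 0.77 × (0.79 × 4.3) = 0.77 × 3.3970 = 2.6157
Higher: breed at age 2 (5.4069).

5.41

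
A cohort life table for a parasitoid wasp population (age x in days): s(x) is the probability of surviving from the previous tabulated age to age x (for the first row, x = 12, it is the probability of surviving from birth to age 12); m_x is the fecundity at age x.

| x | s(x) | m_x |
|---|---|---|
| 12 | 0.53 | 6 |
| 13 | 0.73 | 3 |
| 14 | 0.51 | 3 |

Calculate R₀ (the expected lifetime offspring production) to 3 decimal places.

Survivorship from birth: l_x = s_12·s_13·…·s_x.
  l_12 = 0.53000
  l_13 = 0.38690
  l_14 = 0.19732
R₀ = Σ l_x m_x:
  age 12: 0.53000 × 6 = 3.1800
  age 13: 0.38690 × 3 = 1.1607
  age 14: 0.19732 × 3 = 0.5920
R₀ = 3.1800 + 1.1607 + 0.5920 = 4.9327

4.933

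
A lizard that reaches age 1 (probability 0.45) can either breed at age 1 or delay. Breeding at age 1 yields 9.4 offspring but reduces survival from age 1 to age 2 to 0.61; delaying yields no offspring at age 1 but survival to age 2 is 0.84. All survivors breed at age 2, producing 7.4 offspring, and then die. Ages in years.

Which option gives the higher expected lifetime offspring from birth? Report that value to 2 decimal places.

breed at age 1: R₀ = 0.45 × (9.4 + 0.61 × 7.4) = 0.45 × 13.9140 = 6.2613
delay to age 2: R₀ = 0.45 × (0.84 × 7.4) = 0.45 × 6.2160 = 2.7972
Higher: breed at age 1 (6.2613).

6.26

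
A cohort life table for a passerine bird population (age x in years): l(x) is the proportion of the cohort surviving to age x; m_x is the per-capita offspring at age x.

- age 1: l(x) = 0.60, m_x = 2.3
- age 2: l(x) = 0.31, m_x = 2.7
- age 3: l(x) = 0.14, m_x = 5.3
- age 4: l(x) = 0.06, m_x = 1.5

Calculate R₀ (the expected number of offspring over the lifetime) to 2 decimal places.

R₀ = Σ l(x) m_x:
  age 1: 0.60 × 2.3 = 1.3800
  age 2: 0.31 × 2.7 = 0.8370
  age 3: 0.14 × 5.3 = 0.7420
  age 4: 0.06 × 1.5 = 0.0900
R₀ = 1.3800 + 0.8370 + 0.7420 + 0.0900 = 3.0490

3.05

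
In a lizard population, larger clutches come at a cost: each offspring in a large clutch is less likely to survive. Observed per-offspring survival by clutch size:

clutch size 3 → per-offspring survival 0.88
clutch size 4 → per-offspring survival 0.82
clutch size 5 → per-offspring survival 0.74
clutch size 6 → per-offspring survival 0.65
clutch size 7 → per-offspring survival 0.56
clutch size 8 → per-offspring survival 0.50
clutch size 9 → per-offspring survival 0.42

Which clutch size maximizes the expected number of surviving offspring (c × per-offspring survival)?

8

Expected surviving offspring = c × s(c):
  c=3: 3 × 0.88 = 2.640
  c=4: 4 × 0.82 = 3.280
  c=5: 5 × 0.74 = 3.700
  c=6: 6 × 0.65 = 3.900
  c=7: 7 × 0.56 = 3.920
  c=8: 8 × 0.50 = 4.000
  c=9: 9 × 0.42 = 3.780
Maximum at c = 8 (4.000 surviving offspring).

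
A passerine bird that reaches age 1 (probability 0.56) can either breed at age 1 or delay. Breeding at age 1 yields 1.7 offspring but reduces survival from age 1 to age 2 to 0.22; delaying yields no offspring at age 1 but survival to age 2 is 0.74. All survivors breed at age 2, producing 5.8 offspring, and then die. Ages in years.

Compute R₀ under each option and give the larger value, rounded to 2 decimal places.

breed at age 1: R₀ = 0.56 × (1.7 + 0.22 × 5.8) = 0.56 × 2.9760 = 1.6666
delay to age 2: R₀ = 0.56 × (0.74 × 5.8) = 0.56 × 4.2920 = 2.4035
Higher: delay to age 2 (2.4035).

2.40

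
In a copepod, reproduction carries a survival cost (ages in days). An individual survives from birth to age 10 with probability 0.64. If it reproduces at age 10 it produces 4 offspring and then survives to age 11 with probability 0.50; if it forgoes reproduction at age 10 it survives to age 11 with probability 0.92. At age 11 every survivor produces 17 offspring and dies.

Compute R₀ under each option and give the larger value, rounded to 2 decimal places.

10.01

breed at age 10: R₀ = 0.64 × (4 + 0.50 × 17) = 0.64 × 12.5000 = 8.0000
delay to age 11: R₀ = 0.64 × (0.92 × 17) = 0.64 × 15.6400 = 10.0096
Higher: delay to age 11 (10.0096).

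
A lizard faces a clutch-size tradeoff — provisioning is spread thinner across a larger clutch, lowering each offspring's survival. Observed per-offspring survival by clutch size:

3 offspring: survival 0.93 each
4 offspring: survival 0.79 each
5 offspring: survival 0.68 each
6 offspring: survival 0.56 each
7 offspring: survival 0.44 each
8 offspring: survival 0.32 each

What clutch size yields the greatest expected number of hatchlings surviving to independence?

Expected hatchlings surviving to independence = c × s(c):
  c=3: 3 × 0.93 = 2.790
  c=4: 4 × 0.79 = 3.160
  c=5: 5 × 0.68 = 3.400
  c=6: 6 × 0.56 = 3.360
  c=7: 7 × 0.44 = 3.080
  c=8: 8 × 0.32 = 2.560
Maximum at c = 5 (3.400 hatchlings surviving to independence).

5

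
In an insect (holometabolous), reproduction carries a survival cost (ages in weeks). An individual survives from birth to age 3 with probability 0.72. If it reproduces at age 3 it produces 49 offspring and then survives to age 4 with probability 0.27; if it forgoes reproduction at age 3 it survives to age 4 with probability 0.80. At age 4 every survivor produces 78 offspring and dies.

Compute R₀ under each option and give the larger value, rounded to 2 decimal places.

breed at age 3: R₀ = 0.72 × (49 + 0.27 × 78) = 0.72 × 70.0600 = 50.4432
delay to age 4: R₀ = 0.72 × (0.80 × 78) = 0.72 × 62.4000 = 44.9280
Higher: breed at age 3 (50.4432).

50.44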